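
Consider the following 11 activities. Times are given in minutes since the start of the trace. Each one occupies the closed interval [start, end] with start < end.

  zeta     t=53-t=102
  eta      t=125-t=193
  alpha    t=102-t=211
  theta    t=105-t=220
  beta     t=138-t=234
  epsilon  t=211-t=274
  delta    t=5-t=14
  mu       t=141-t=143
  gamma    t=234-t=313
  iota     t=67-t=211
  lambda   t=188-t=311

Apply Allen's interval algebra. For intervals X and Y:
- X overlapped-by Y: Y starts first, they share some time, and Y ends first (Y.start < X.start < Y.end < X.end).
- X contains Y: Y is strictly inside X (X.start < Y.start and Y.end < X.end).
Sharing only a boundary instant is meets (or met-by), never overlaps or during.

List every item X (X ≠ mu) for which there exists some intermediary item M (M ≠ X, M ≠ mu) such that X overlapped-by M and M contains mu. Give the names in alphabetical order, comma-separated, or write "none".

beta, epsilon, lambda, theta

Target mu = [t=141, t=143].
Intermediaries M with M contains mu: alpha, beta, eta, iota, theta.
Via alpha — items with X overlapped-by alpha: beta, lambda, theta.
Via beta — items with X overlapped-by beta: epsilon, lambda.
Via eta — items with X overlapped-by eta: beta, lambda.
Via iota — items with X overlapped-by iota: beta, lambda, theta.
Via theta — items with X overlapped-by theta: beta, epsilon, lambda.
Union: beta, epsilon, lambda, theta.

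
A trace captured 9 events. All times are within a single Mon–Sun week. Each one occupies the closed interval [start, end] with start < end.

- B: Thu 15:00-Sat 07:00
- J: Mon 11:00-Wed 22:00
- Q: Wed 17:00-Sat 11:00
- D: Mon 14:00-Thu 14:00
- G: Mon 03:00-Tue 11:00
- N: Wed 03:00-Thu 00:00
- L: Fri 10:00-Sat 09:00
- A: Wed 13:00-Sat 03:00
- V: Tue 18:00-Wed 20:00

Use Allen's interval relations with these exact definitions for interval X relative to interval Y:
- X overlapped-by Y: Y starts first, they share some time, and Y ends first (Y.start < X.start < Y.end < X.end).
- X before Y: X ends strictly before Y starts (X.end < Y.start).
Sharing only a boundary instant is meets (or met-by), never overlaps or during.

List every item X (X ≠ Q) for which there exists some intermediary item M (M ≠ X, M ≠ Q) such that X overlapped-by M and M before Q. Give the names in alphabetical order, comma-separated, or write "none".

D, J

Target Q = [Wed 17:00, Sat 11:00].
Intermediaries M with M before Q: G.
Via G — items with X overlapped-by G: D, J.
Union: D, J.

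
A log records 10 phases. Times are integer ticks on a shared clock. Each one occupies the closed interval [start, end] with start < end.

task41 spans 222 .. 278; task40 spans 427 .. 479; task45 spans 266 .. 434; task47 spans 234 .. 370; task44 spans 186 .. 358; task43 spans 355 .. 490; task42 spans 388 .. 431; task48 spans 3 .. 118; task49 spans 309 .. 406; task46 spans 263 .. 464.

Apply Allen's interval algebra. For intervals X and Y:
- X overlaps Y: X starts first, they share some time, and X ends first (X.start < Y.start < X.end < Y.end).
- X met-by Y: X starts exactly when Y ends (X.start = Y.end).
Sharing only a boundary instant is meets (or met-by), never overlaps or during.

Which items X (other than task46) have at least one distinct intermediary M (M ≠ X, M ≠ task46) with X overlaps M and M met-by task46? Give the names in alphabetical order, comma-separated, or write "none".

Target task46 = [263, 464].
Intermediaries M with M met-by task46: none.
Union: none.

none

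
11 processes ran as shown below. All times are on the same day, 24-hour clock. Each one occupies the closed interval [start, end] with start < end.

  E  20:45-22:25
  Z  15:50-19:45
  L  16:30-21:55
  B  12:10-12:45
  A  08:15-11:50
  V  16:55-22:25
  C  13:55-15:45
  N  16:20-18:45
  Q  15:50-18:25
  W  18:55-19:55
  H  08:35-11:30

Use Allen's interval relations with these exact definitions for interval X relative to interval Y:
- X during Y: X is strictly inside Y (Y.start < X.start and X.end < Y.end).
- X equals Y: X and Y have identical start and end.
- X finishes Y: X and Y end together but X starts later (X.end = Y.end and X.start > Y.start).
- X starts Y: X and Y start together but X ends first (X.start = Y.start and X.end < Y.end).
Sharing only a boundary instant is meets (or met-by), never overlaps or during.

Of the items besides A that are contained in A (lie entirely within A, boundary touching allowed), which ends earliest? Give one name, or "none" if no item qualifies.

H

Target A = [08:15, 11:50].
B [12:10, 12:45] → after → excluded.
C [13:55, 15:45] → after → excluded.
E [20:45, 22:25] → after → excluded.
H [08:35, 11:30] → during → candidate.
L [16:30, 21:55] → after → excluded.
N [16:20, 18:45] → after → excluded.
Q [15:50, 18:25] → after → excluded.
V [16:55, 22:25] → after → excluded.
W [18:55, 19:55] → after → excluded.
Z [15:50, 19:45] → after → excluded.
Among candidates, earliest end is 11:30 → H.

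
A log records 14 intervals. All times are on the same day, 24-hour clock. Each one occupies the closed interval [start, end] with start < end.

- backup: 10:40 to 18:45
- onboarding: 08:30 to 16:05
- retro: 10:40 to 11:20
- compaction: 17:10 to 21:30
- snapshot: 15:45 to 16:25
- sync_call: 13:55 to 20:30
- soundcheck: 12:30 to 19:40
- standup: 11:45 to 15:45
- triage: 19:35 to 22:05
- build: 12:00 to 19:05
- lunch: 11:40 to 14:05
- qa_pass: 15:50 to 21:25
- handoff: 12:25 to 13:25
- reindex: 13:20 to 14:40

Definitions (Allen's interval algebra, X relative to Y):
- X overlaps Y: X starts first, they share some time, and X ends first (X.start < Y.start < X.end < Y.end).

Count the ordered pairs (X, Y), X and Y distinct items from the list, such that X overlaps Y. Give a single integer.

Checking all 182 ordered pairs for relation 'overlaps'; matching pairs in alphabetical order:
(backup, build): backup overlaps build ✓
(backup, compaction): backup overlaps compaction ✓
(backup, qa_pass): backup overlaps qa_pass ✓
(backup, soundcheck): backup overlaps soundcheck ✓
(backup, sync_call): backup overlaps sync_call ✓
(build, compaction): build overlaps compaction ✓
(build, qa_pass): build overlaps qa_pass ✓
(build, soundcheck): build overlaps soundcheck ✓
(build, sync_call): build overlaps sync_call ✓
(compaction, triage): compaction overlaps triage ✓
(handoff, reindex): handoff overlaps reindex ✓
(handoff, soundcheck): handoff overlaps soundcheck ✓
(lunch, build): lunch overlaps build ✓
(lunch, reindex): lunch overlaps reindex ✓
(lunch, soundcheck): lunch overlaps soundcheck ✓
(lunch, standup): lunch overlaps standup ✓
(lunch, sync_call): lunch overlaps sync_call ✓
(onboarding, backup): onboarding overlaps backup ✓
(onboarding, build): onboarding overlaps build ✓
(onboarding, qa_pass): onboarding overlaps qa_pass ✓
(onboarding, snapshot): onboarding overlaps snapshot ✓
(onboarding, soundcheck): onboarding overlaps soundcheck ✓
(onboarding, sync_call): onboarding overlaps sync_call ✓
(qa_pass, compaction): qa_pass overlaps compaction ✓
... plus 13 further pairs not listed.
Count: 37.

37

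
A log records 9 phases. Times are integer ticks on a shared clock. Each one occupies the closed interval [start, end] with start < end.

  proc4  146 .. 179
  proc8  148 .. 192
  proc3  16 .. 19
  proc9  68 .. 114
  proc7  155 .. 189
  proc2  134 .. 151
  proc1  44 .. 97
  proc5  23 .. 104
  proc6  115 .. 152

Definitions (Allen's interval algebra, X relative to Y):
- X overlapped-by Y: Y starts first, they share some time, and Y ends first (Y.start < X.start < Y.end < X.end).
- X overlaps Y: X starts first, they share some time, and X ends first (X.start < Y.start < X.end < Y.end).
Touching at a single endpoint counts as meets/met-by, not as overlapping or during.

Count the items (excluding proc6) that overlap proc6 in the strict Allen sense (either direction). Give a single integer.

Target proc6 = [115, 152].
proc1 [44, 97] → before → no.
proc2 [134, 151] → during → no.
proc3 [16, 19] → before → no.
proc4 [146, 179] → overlapped-by → counts.
proc5 [23, 104] → before → no.
proc7 [155, 189] → after → no.
proc8 [148, 192] → overlapped-by → counts.
proc9 [68, 114] → before → no.
Total: 2.

2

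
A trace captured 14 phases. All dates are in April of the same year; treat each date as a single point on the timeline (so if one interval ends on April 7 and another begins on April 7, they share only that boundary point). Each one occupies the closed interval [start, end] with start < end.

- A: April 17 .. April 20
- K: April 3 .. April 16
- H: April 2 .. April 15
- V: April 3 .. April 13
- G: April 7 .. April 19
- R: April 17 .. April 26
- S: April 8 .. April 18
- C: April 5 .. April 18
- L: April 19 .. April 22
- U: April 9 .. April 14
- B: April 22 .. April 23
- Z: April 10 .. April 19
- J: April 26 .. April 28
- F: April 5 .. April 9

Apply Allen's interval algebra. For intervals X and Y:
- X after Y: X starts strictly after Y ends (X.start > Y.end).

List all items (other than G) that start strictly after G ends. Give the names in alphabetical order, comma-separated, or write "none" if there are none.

Target G = [April 7, April 19].
A [April 17, April 20] → overlapped-by → no.
B [April 22, April 23] → after → yes.
C [April 5, April 18] → overlaps → no.
F [April 5, April 9] → overlaps → no.
H [April 2, April 15] → overlaps → no.
J [April 26, April 28] → after → yes.
K [April 3, April 16] → overlaps → no.
L [April 19, April 22] → met-by → no.
R [April 17, April 26] → overlapped-by → no.
S [April 8, April 18] → during → no.
U [April 9, April 14] → during → no.
V [April 3, April 13] → overlaps → no.
Z [April 10, April 19] → finishes → no.
Result: B, J.

B, J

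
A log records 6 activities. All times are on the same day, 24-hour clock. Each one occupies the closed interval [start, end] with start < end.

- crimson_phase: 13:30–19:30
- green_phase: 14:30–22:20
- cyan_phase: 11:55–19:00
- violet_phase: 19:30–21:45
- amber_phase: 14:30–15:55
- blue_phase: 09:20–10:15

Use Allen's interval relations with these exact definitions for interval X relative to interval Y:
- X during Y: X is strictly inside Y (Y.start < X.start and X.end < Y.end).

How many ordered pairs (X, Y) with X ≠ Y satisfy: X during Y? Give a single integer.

Checking all 30 ordered pairs for relation 'during'; matching pairs in alphabetical order:
(amber_phase, crimson_phase): amber_phase during crimson_phase ✓
(amber_phase, cyan_phase): amber_phase during cyan_phase ✓
(violet_phase, green_phase): violet_phase during green_phase ✓
Count: 3.

3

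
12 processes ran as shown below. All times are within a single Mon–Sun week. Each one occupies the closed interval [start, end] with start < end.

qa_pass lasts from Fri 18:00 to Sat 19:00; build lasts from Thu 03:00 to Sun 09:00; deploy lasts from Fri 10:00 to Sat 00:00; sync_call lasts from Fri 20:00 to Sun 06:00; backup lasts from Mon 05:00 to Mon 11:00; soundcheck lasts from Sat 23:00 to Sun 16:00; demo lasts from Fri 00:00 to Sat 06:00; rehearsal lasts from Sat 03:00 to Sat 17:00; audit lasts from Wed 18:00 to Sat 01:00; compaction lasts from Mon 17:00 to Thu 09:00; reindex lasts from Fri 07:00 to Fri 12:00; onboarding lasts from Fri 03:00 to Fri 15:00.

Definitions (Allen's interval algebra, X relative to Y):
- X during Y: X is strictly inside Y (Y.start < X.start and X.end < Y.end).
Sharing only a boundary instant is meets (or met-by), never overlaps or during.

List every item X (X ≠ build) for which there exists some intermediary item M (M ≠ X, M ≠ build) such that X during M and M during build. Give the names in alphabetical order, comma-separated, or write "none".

deploy, onboarding, rehearsal, reindex

Target build = [Thu 03:00, Sun 09:00].
Intermediaries M with M during build: demo, deploy, onboarding, qa_pass, rehearsal, reindex, sync_call.
Via demo — items with X during demo: deploy, onboarding, reindex.
Via deploy — items with X during deploy: none.
Via onboarding — items with X during onboarding: reindex.
Via qa_pass — items with X during qa_pass: rehearsal.
Via rehearsal — items with X during rehearsal: none.
Via reindex — items with X during reindex: none.
Via sync_call — items with X during sync_call: rehearsal.
Union: deploy, onboarding, rehearsal, reindex.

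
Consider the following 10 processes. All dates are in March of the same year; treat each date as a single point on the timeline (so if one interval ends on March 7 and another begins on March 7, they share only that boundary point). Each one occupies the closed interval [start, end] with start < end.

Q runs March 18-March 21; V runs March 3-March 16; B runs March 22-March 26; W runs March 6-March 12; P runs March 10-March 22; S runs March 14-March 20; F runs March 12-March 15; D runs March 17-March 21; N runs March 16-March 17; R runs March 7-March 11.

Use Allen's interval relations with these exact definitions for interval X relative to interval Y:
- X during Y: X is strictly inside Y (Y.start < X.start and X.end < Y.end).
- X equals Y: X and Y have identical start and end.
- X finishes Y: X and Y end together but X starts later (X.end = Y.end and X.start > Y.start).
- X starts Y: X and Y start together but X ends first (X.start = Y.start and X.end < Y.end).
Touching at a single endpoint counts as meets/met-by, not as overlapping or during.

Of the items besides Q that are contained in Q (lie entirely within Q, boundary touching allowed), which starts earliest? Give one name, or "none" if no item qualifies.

none

Target Q = [March 18, March 21].
B [March 22, March 26] → after → excluded.
D [March 17, March 21] → finished-by → excluded.
F [March 12, March 15] → before → excluded.
N [March 16, March 17] → before → excluded.
P [March 10, March 22] → contains → excluded.
R [March 7, March 11] → before → excluded.
S [March 14, March 20] → overlaps → excluded.
V [March 3, March 16] → before → excluded.
W [March 6, March 12] → before → excluded.
No candidates → none.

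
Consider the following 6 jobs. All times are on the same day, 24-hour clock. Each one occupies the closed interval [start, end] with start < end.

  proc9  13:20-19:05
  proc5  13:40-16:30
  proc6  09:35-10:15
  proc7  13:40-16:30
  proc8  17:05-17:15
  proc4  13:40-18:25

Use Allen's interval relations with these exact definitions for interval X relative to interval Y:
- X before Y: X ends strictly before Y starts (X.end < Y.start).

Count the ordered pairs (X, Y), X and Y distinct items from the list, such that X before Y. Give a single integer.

Checking all 30 ordered pairs for relation 'before'; matching pairs in alphabetical order:
(proc5, proc8): proc5 before proc8 ✓
(proc6, proc4): proc6 before proc4 ✓
(proc6, proc5): proc6 before proc5 ✓
(proc6, proc7): proc6 before proc7 ✓
(proc6, proc8): proc6 before proc8 ✓
(proc6, proc9): proc6 before proc9 ✓
(proc7, proc8): proc7 before proc8 ✓
Count: 7.

7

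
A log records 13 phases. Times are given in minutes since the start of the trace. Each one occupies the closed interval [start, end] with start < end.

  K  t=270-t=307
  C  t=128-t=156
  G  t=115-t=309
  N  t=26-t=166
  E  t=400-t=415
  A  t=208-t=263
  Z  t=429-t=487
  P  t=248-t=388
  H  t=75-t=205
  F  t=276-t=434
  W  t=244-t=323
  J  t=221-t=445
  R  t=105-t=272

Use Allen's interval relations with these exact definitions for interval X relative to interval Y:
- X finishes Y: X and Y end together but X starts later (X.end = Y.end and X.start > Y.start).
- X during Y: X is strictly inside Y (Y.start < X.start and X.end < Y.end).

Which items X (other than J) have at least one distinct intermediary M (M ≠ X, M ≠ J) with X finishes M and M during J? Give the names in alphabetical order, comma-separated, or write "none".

none

Target J = [t=221, t=445].
Intermediaries M with M during J: E, F, K, P, W.
Via E — items with X finishes E: none.
Via F — items with X finishes F: none.
Via K — items with X finishes K: none.
Via P — items with X finishes P: none.
Via W — items with X finishes W: none.
Union: none.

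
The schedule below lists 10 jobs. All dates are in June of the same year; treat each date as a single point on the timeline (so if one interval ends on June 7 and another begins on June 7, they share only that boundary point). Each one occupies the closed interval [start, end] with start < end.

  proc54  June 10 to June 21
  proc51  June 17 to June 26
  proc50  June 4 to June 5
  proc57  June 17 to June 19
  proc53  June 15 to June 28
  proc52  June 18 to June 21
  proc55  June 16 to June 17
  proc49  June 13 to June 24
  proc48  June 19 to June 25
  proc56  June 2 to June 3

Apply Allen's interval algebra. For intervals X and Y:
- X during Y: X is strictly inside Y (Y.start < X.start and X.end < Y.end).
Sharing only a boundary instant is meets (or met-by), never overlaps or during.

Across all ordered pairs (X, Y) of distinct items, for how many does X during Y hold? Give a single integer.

Checking all 90 ordered pairs for relation 'during'; matching pairs in alphabetical order:
(proc48, proc51): proc48 during proc51 ✓
(proc48, proc53): proc48 during proc53 ✓
(proc51, proc53): proc51 during proc53 ✓
(proc52, proc49): proc52 during proc49 ✓
(proc52, proc51): proc52 during proc51 ✓
(proc52, proc53): proc52 during proc53 ✓
(proc55, proc49): proc55 during proc49 ✓
(proc55, proc53): proc55 during proc53 ✓
(proc55, proc54): proc55 during proc54 ✓
(proc57, proc49): proc57 during proc49 ✓
(proc57, proc53): proc57 during proc53 ✓
(proc57, proc54): proc57 during proc54 ✓
Count: 12.

12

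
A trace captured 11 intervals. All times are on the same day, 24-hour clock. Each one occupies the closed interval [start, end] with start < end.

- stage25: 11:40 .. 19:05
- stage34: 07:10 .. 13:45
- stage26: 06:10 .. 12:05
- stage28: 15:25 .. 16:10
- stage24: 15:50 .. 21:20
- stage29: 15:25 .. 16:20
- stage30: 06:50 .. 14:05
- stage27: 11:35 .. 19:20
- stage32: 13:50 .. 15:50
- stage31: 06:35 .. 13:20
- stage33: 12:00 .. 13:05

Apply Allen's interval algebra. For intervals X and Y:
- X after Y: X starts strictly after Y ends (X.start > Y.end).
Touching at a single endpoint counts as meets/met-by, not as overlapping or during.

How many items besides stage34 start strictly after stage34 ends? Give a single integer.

4

Target stage34 = [07:10, 13:45].
stage24 [15:50, 21:20] → after → counts.
stage25 [11:40, 19:05] → overlapped-by → no.
stage26 [06:10, 12:05] → overlaps → no.
stage27 [11:35, 19:20] → overlapped-by → no.
stage28 [15:25, 16:10] → after → counts.
stage29 [15:25, 16:20] → after → counts.
stage30 [06:50, 14:05] → contains → no.
stage31 [06:35, 13:20] → overlaps → no.
stage32 [13:50, 15:50] → after → counts.
stage33 [12:00, 13:05] → during → no.
Total: 4.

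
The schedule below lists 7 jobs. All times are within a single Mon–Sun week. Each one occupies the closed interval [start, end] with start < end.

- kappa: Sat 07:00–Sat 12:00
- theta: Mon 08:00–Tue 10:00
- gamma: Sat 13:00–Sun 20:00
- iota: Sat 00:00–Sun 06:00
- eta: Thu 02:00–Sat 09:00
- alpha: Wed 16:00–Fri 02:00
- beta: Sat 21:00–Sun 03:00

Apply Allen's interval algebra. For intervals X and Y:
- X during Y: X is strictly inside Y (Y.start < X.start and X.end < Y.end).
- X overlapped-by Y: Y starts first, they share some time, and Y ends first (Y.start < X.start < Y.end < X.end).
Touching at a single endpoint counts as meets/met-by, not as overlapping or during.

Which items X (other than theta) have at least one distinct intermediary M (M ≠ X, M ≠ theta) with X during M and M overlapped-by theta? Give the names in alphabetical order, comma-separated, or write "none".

none

Target theta = [Mon 08:00, Tue 10:00].
Intermediaries M with M overlapped-by theta: none.
Union: none.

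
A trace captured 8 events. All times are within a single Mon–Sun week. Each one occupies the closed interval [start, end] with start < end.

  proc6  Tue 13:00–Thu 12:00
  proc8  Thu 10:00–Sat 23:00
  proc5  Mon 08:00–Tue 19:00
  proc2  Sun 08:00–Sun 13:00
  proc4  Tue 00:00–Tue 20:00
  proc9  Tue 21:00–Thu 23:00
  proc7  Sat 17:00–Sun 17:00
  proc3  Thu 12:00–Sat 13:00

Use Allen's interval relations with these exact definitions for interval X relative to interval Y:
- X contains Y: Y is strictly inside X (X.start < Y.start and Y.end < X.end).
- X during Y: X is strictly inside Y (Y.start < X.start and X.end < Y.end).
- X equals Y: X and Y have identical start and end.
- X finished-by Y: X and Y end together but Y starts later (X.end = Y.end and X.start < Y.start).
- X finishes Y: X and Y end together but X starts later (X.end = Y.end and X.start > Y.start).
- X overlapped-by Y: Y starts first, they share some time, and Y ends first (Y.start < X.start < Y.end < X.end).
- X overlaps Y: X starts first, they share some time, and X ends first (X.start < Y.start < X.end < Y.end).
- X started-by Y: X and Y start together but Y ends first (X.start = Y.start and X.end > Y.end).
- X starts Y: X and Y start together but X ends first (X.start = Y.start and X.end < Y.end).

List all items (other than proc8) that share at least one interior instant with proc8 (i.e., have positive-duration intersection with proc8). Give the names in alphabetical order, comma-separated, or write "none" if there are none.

proc3, proc6, proc7, proc9

Target proc8 = [Thu 10:00, Sat 23:00].
proc2 [Sun 08:00, Sun 13:00] → after → no.
proc3 [Thu 12:00, Sat 13:00] → during → yes.
proc4 [Tue 00:00, Tue 20:00] → before → no.
proc5 [Mon 08:00, Tue 19:00] → before → no.
proc6 [Tue 13:00, Thu 12:00] → overlaps → yes.
proc7 [Sat 17:00, Sun 17:00] → overlapped-by → yes.
proc9 [Tue 21:00, Thu 23:00] → overlaps → yes.
Result: proc3, proc6, proc7, proc9.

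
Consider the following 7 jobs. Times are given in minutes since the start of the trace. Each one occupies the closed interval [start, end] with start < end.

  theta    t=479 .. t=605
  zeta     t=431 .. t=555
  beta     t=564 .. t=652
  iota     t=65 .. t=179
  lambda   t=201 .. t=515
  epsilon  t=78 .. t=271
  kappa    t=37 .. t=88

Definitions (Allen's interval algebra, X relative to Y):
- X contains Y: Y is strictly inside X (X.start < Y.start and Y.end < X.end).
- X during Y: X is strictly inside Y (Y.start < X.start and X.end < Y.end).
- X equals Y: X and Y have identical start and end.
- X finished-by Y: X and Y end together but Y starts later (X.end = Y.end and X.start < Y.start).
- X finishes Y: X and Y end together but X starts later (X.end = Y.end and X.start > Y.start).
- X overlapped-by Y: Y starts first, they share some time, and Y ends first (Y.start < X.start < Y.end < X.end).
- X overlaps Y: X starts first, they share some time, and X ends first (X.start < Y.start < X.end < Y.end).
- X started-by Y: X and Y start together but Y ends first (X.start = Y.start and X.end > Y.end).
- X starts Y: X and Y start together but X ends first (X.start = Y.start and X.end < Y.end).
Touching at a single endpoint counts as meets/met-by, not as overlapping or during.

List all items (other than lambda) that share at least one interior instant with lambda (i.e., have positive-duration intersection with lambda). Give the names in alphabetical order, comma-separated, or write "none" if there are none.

Target lambda = [t=201, t=515].
beta [t=564, t=652] → after → no.
epsilon [t=78, t=271] → overlaps → yes.
iota [t=65, t=179] → before → no.
kappa [t=37, t=88] → before → no.
theta [t=479, t=605] → overlapped-by → yes.
zeta [t=431, t=555] → overlapped-by → yes.
Result: epsilon, theta, zeta.

epsilon, theta, zeta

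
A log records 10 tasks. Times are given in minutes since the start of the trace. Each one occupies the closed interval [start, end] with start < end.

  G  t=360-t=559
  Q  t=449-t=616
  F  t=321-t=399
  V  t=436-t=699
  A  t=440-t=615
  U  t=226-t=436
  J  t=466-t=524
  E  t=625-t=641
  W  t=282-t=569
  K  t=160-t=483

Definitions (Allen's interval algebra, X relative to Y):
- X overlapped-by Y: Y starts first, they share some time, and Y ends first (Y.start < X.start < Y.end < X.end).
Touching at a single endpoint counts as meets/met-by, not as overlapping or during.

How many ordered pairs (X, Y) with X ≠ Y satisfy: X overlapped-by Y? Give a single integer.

Checking all 90 ordered pairs for relation 'overlapped-by'; matching pairs in alphabetical order:
(A, G): A overlapped-by G ✓
(A, K): A overlapped-by K ✓
(A, W): A overlapped-by W ✓
(G, F): G overlapped-by F ✓
(G, K): G overlapped-by K ✓
(G, U): G overlapped-by U ✓
(J, K): J overlapped-by K ✓
(Q, A): Q overlapped-by A ✓
(Q, G): Q overlapped-by G ✓
(Q, K): Q overlapped-by K ✓
(Q, W): Q overlapped-by W ✓
(V, G): V overlapped-by G ✓
(V, K): V overlapped-by K ✓
(V, W): V overlapped-by W ✓
(W, K): W overlapped-by K ✓
(W, U): W overlapped-by U ✓
Count: 16.

16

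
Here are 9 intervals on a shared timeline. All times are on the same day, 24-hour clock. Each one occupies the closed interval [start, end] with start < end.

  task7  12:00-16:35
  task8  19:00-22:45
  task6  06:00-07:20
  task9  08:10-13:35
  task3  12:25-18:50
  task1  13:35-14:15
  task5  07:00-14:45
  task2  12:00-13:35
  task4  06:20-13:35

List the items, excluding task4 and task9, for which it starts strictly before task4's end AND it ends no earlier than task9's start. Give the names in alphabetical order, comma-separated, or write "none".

task2, task3, task5, task7

Conditions: its start is strictly before task4's end (X.start < 13:35) AND its end is no earlier than task9's start (X.end >= 08:10).
task1: start 13:35 < 13:35? ✗; end 14:15 >= 08:10? ✓ → no.
task2: start 12:00 < 13:35? ✓; end 13:35 >= 08:10? ✓ → yes.
task3: start 12:25 < 13:35? ✓; end 18:50 >= 08:10? ✓ → yes.
task5: start 07:00 < 13:35? ✓; end 14:45 >= 08:10? ✓ → yes.
task6: start 06:00 < 13:35? ✓; end 07:20 >= 08:10? ✗ → no.
task7: start 12:00 < 13:35? ✓; end 16:35 >= 08:10? ✓ → yes.
task8: start 19:00 < 13:35? ✗; end 22:45 >= 08:10? ✓ → no.
Result: task2, task3, task5, task7.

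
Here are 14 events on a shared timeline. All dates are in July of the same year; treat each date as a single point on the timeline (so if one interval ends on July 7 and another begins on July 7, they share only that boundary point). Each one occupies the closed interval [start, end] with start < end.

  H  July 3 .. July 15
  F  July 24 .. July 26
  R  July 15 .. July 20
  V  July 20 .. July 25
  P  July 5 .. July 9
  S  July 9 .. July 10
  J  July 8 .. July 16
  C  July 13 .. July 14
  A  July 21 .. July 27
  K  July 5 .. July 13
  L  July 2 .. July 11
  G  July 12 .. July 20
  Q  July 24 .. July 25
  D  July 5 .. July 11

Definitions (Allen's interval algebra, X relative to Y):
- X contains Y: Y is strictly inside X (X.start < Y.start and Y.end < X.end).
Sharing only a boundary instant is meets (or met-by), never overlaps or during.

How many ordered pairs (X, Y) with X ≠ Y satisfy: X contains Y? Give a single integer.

Checking all 182 ordered pairs for relation 'contains'; matching pairs in alphabetical order:
(A, F): A contains F ✓
(A, Q): A contains Q ✓
(D, S): D contains S ✓
(G, C): G contains C ✓
(H, C): H contains C ✓
(H, D): H contains D ✓
(H, K): H contains K ✓
(H, P): H contains P ✓
(H, S): H contains S ✓
(J, C): J contains C ✓
(J, S): J contains S ✓
(K, S): K contains S ✓
(L, P): L contains P ✓
(L, S): L contains S ✓
Count: 14.

14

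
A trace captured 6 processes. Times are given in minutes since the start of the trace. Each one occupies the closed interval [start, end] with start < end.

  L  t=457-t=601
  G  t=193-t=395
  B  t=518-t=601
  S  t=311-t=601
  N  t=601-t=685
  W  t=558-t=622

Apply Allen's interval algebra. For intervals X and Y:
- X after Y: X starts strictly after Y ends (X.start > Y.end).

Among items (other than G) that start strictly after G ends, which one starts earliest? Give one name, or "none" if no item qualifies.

Target G = [t=193, t=395].
B [t=518, t=601] → after → candidate.
L [t=457, t=601] → after → candidate.
N [t=601, t=685] → after → candidate.
S [t=311, t=601] → overlapped-by → excluded.
W [t=558, t=622] → after → candidate.
Among candidates, earliest start is t=457 → L.

L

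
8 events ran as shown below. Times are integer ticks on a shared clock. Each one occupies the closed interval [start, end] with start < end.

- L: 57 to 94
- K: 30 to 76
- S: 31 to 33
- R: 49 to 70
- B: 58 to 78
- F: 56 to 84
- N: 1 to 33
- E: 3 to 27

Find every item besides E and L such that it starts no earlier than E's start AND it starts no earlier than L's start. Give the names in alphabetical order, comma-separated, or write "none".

B

Conditions: its start is no earlier than E's start (X.start >= 3) AND its start is no earlier than L's start (X.start >= 57).
B: start 58 >= 3? ✓; start 58 >= 57? ✓ → yes.
F: start 56 >= 3? ✓; start 56 >= 57? ✗ → no.
K: start 30 >= 3? ✓; start 30 >= 57? ✗ → no.
N: start 1 >= 3? ✗; start 1 >= 57? ✗ → no.
R: start 49 >= 3? ✓; start 49 >= 57? ✗ → no.
S: start 31 >= 3? ✓; start 31 >= 57? ✗ → no.
Result: B.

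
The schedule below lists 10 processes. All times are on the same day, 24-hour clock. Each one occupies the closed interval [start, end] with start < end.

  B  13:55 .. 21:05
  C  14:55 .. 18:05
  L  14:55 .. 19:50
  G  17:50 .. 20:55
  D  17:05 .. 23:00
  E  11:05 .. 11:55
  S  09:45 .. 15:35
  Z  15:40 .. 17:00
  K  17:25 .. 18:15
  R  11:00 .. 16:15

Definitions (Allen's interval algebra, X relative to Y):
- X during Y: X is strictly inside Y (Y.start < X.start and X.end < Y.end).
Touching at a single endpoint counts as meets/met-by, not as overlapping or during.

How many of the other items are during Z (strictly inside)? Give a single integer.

Target Z = [15:40, 17:00].
B [13:55, 21:05] → contains → no.
C [14:55, 18:05] → contains → no.
D [17:05, 23:00] → after → no.
E [11:05, 11:55] → before → no.
G [17:50, 20:55] → after → no.
K [17:25, 18:15] → after → no.
L [14:55, 19:50] → contains → no.
R [11:00, 16:15] → overlaps → no.
S [09:45, 15:35] → before → no.
Total: 0.

0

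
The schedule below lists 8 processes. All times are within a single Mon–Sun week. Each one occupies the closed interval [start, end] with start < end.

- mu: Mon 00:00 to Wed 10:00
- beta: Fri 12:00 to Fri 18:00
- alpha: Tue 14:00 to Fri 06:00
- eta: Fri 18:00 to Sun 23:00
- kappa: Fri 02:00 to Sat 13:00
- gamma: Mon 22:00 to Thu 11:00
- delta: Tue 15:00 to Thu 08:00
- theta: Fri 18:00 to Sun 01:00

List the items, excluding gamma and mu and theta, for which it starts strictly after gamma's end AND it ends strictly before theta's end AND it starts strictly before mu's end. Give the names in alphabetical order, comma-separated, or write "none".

Conditions: its start is strictly after gamma's end (X.start > Thu 11:00) AND its end is strictly before theta's end (X.end < Sun 01:00) AND its start is strictly before mu's end (X.start < Wed 10:00).
alpha: start Tue 14:00 > Thu 11:00? ✗; end Fri 06:00 < Sun 01:00? ✓; start Tue 14:00 < Wed 10:00? ✓ → no.
beta: start Fri 12:00 > Thu 11:00? ✓; end Fri 18:00 < Sun 01:00? ✓; start Fri 12:00 < Wed 10:00? ✗ → no.
delta: start Tue 15:00 > Thu 11:00? ✗; end Thu 08:00 < Sun 01:00? ✓; start Tue 15:00 < Wed 10:00? ✓ → no.
eta: start Fri 18:00 > Thu 11:00? ✓; end Sun 23:00 < Sun 01:00? ✗; start Fri 18:00 < Wed 10:00? ✗ → no.
kappa: start Fri 02:00 > Thu 11:00? ✓; end Sat 13:00 < Sun 01:00? ✓; start Fri 02:00 < Wed 10:00? ✗ → no.
Result: none.

none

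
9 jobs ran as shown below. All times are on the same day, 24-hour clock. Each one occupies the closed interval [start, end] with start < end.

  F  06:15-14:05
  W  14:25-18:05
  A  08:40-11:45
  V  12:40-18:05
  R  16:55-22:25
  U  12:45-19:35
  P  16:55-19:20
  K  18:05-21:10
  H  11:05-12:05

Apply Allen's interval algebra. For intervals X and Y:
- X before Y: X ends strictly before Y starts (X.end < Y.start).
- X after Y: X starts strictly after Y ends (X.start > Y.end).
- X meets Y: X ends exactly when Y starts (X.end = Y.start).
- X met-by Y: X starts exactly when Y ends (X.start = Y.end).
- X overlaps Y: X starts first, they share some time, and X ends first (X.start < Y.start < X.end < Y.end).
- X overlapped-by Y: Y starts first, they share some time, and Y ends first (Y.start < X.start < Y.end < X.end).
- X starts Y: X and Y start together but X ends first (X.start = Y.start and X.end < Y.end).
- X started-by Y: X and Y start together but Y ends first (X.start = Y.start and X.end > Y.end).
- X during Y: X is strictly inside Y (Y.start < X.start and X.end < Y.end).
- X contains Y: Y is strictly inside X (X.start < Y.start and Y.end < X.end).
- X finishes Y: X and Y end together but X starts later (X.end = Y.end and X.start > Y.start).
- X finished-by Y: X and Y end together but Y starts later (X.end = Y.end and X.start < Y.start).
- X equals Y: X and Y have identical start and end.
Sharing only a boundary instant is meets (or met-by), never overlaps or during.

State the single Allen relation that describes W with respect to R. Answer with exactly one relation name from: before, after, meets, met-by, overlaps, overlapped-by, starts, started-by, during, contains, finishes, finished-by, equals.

overlaps

W = [14:25, 18:05]; R = [16:55, 22:25].
Compare endpoints: W.start < R.start, W.start < R.end, W.end > R.start, W.end < R.end.
That pattern is 'overlaps'.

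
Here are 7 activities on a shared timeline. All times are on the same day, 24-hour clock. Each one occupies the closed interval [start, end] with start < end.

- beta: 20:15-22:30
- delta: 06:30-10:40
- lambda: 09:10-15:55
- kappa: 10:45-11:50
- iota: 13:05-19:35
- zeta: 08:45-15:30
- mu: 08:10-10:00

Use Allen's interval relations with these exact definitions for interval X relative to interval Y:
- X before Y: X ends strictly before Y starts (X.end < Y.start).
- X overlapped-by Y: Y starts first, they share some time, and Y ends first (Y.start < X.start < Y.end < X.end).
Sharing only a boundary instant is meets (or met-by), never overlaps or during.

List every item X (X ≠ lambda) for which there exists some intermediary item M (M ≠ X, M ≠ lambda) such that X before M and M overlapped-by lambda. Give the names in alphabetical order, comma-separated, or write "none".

Target lambda = [09:10, 15:55].
Intermediaries M with M overlapped-by lambda: iota.
Via iota — items with X before iota: delta, kappa, mu.
Union: delta, kappa, mu.

delta, kappa, mu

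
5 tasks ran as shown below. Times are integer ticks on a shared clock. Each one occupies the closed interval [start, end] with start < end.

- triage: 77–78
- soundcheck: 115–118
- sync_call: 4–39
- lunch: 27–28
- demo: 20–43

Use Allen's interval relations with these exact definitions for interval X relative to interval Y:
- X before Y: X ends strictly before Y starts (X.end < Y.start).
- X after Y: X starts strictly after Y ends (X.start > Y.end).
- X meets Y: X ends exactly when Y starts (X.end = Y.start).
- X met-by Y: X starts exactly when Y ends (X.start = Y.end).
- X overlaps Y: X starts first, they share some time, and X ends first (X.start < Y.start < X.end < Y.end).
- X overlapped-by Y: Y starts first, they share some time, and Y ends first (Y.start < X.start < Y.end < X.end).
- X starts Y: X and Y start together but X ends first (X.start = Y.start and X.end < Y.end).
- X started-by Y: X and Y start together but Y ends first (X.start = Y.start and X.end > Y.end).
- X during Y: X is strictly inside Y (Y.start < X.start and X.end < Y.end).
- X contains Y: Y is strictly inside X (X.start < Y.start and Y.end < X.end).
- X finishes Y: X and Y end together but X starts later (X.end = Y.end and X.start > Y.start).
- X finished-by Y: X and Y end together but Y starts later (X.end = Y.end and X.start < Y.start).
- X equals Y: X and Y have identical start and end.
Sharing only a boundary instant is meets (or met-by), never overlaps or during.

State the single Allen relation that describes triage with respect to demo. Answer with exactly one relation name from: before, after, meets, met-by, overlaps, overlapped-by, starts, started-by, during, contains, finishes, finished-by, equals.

after

triage = [77, 78]; demo = [20, 43].
Compare endpoints: triage.start > demo.start, triage.start > demo.end, triage.end > demo.start, triage.end > demo.end.
That pattern is 'after'.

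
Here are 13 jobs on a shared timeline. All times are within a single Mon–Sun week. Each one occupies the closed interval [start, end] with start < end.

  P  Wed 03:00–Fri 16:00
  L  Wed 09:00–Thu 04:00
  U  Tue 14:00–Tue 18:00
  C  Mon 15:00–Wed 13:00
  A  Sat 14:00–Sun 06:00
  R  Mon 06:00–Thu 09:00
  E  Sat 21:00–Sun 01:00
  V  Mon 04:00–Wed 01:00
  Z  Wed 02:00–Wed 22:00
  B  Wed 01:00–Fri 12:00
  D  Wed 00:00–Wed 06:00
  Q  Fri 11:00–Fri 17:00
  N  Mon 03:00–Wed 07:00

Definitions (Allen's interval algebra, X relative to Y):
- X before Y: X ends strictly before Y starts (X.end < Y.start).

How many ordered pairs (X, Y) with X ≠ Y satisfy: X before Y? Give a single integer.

Checking all 156 ordered pairs for relation 'before'; matching pairs in alphabetical order:
(B, A): B before A ✓
(B, E): B before E ✓
(C, A): C before A ✓
(C, E): C before E ✓
(C, Q): C before Q ✓
(D, A): D before A ✓
(D, E): D before E ✓
(D, L): D before L ✓
(D, Q): D before Q ✓
(L, A): L before A ✓
(L, E): L before E ✓
(L, Q): L before Q ✓
(N, A): N before A ✓
(N, E): N before E ✓
(N, L): N before L ✓
(N, Q): N before Q ✓
(P, A): P before A ✓
(P, E): P before E ✓
(Q, A): Q before A ✓
(Q, E): Q before E ✓
(R, A): R before A ✓
(R, E): R before E ✓
(R, Q): R before Q ✓
(U, A): U before A ✓
... plus 16 further pairs not listed.
Count: 40.

40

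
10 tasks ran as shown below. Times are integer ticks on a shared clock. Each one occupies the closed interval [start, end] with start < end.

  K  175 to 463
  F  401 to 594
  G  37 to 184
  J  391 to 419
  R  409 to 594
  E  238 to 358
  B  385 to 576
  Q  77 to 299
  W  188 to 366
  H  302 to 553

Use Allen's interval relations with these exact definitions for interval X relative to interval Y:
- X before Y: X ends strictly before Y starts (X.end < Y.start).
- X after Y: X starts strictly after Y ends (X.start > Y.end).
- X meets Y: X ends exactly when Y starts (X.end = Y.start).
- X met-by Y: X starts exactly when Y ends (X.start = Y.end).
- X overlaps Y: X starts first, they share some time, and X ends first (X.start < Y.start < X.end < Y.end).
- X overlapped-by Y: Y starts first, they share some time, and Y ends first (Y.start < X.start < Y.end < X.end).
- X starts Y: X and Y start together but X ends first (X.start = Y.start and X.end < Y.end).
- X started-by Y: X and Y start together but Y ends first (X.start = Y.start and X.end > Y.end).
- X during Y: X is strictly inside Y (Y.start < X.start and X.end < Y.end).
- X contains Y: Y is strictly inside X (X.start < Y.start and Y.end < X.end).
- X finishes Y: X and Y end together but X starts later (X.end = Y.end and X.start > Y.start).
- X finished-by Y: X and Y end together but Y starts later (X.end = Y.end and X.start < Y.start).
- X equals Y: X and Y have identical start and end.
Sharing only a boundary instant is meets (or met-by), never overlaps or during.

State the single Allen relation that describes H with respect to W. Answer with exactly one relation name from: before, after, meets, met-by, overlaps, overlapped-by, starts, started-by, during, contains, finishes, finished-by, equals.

overlapped-by

H = [302, 553]; W = [188, 366].
Compare endpoints: H.start > W.start, H.start < W.end, H.end > W.start, H.end > W.end.
That pattern is 'overlapped-by'.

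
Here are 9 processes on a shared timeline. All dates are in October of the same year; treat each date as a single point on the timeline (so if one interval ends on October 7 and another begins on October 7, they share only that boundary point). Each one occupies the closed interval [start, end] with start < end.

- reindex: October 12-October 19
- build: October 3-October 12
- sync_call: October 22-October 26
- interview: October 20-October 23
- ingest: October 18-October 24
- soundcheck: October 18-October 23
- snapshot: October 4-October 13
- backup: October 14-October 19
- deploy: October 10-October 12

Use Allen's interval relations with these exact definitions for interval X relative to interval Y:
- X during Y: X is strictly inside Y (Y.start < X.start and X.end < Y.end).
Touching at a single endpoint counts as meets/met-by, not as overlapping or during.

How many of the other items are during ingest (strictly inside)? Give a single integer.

1

Target ingest = [October 18, October 24].
backup [October 14, October 19] → overlaps → no.
build [October 3, October 12] → before → no.
deploy [October 10, October 12] → before → no.
interview [October 20, October 23] → during → counts.
reindex [October 12, October 19] → overlaps → no.
snapshot [October 4, October 13] → before → no.
soundcheck [October 18, October 23] → starts → no.
sync_call [October 22, October 26] → overlapped-by → no.
Total: 1.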